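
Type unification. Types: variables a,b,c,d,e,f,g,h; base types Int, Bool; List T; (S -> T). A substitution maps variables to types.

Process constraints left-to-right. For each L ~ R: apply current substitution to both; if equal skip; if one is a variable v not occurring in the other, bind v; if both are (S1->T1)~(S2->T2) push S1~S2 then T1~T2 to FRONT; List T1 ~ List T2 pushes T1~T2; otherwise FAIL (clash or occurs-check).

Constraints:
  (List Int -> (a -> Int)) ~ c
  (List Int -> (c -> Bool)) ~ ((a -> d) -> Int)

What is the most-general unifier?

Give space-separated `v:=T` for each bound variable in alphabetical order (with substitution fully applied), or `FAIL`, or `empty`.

Answer: FAIL

Derivation:
step 1: unify (List Int -> (a -> Int)) ~ c  [subst: {-} | 1 pending]
  bind c := (List Int -> (a -> Int))
step 2: unify (List Int -> ((List Int -> (a -> Int)) -> Bool)) ~ ((a -> d) -> Int)  [subst: {c:=(List Int -> (a -> Int))} | 0 pending]
  -> decompose arrow: push List Int~(a -> d), ((List Int -> (a -> Int)) -> Bool)~Int
step 3: unify List Int ~ (a -> d)  [subst: {c:=(List Int -> (a -> Int))} | 1 pending]
  clash: List Int vs (a -> d)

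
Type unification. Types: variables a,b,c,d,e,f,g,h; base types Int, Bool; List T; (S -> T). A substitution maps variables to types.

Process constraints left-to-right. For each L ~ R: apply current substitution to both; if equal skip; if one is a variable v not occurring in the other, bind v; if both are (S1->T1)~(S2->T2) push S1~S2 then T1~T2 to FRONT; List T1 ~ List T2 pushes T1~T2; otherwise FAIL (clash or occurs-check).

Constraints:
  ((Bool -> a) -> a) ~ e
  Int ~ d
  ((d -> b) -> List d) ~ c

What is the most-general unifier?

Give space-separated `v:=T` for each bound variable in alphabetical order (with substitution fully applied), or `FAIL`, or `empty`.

Answer: c:=((Int -> b) -> List Int) d:=Int e:=((Bool -> a) -> a)

Derivation:
step 1: unify ((Bool -> a) -> a) ~ e  [subst: {-} | 2 pending]
  bind e := ((Bool -> a) -> a)
step 2: unify Int ~ d  [subst: {e:=((Bool -> a) -> a)} | 1 pending]
  bind d := Int
step 3: unify ((Int -> b) -> List Int) ~ c  [subst: {e:=((Bool -> a) -> a), d:=Int} | 0 pending]
  bind c := ((Int -> b) -> List Int)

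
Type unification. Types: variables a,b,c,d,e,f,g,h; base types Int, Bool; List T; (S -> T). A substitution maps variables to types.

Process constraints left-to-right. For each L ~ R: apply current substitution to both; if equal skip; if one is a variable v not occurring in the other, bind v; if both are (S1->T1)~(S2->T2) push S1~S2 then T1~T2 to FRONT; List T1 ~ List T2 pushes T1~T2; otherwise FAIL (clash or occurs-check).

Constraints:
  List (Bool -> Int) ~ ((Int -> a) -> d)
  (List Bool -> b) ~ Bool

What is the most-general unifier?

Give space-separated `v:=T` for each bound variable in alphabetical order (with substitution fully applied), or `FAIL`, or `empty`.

Answer: FAIL

Derivation:
step 1: unify List (Bool -> Int) ~ ((Int -> a) -> d)  [subst: {-} | 1 pending]
  clash: List (Bool -> Int) vs ((Int -> a) -> d)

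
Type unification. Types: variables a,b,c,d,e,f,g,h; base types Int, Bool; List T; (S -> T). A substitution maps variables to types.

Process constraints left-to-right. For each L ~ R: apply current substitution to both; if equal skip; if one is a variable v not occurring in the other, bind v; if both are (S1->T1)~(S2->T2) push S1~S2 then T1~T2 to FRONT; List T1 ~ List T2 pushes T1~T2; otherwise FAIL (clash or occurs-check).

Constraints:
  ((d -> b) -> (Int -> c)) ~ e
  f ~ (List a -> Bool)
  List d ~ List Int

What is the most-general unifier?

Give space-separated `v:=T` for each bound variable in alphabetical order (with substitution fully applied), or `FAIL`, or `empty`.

Answer: d:=Int e:=((Int -> b) -> (Int -> c)) f:=(List a -> Bool)

Derivation:
step 1: unify ((d -> b) -> (Int -> c)) ~ e  [subst: {-} | 2 pending]
  bind e := ((d -> b) -> (Int -> c))
step 2: unify f ~ (List a -> Bool)  [subst: {e:=((d -> b) -> (Int -> c))} | 1 pending]
  bind f := (List a -> Bool)
step 3: unify List d ~ List Int  [subst: {e:=((d -> b) -> (Int -> c)), f:=(List a -> Bool)} | 0 pending]
  -> decompose List: push d~Int
step 4: unify d ~ Int  [subst: {e:=((d -> b) -> (Int -> c)), f:=(List a -> Bool)} | 0 pending]
  bind d := Int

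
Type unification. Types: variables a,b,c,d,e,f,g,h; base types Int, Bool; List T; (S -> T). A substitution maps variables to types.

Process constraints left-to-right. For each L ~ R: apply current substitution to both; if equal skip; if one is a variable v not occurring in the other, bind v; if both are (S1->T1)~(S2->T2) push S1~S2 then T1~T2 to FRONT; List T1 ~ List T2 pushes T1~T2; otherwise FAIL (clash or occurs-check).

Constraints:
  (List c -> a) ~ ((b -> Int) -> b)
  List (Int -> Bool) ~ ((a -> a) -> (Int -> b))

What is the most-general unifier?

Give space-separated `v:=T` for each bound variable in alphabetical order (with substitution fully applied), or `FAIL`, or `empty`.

step 1: unify (List c -> a) ~ ((b -> Int) -> b)  [subst: {-} | 1 pending]
  -> decompose arrow: push List c~(b -> Int), a~b
step 2: unify List c ~ (b -> Int)  [subst: {-} | 2 pending]
  clash: List c vs (b -> Int)

Answer: FAIL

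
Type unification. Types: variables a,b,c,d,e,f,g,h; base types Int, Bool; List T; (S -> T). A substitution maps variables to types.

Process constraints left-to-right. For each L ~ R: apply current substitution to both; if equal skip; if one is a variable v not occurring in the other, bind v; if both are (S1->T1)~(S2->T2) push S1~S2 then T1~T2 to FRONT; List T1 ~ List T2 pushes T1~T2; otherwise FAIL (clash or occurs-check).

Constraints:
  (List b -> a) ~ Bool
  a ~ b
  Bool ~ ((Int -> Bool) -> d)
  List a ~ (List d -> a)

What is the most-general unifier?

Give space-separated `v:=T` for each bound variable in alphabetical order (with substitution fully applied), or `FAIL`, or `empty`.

Answer: FAIL

Derivation:
step 1: unify (List b -> a) ~ Bool  [subst: {-} | 3 pending]
  clash: (List b -> a) vs Bool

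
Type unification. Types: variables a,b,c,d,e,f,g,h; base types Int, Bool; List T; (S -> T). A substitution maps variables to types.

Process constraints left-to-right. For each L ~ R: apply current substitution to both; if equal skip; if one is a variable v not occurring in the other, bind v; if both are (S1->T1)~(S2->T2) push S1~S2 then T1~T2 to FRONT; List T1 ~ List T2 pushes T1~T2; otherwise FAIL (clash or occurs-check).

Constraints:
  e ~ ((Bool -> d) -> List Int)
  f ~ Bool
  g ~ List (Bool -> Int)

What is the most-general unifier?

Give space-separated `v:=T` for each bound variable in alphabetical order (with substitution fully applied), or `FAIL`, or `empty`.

Answer: e:=((Bool -> d) -> List Int) f:=Bool g:=List (Bool -> Int)

Derivation:
step 1: unify e ~ ((Bool -> d) -> List Int)  [subst: {-} | 2 pending]
  bind e := ((Bool -> d) -> List Int)
step 2: unify f ~ Bool  [subst: {e:=((Bool -> d) -> List Int)} | 1 pending]
  bind f := Bool
step 3: unify g ~ List (Bool -> Int)  [subst: {e:=((Bool -> d) -> List Int), f:=Bool} | 0 pending]
  bind g := List (Bool -> Int)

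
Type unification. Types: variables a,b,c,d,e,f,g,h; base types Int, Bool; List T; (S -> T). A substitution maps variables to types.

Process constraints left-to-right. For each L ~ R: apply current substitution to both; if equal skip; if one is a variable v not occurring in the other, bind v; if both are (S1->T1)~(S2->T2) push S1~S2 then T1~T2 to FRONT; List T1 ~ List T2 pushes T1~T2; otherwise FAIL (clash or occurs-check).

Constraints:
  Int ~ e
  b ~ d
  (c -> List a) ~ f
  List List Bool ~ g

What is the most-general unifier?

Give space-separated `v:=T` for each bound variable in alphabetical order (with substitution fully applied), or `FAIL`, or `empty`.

step 1: unify Int ~ e  [subst: {-} | 3 pending]
  bind e := Int
step 2: unify b ~ d  [subst: {e:=Int} | 2 pending]
  bind b := d
step 3: unify (c -> List a) ~ f  [subst: {e:=Int, b:=d} | 1 pending]
  bind f := (c -> List a)
step 4: unify List List Bool ~ g  [subst: {e:=Int, b:=d, f:=(c -> List a)} | 0 pending]
  bind g := List List Bool

Answer: b:=d e:=Int f:=(c -> List a) g:=List List Bool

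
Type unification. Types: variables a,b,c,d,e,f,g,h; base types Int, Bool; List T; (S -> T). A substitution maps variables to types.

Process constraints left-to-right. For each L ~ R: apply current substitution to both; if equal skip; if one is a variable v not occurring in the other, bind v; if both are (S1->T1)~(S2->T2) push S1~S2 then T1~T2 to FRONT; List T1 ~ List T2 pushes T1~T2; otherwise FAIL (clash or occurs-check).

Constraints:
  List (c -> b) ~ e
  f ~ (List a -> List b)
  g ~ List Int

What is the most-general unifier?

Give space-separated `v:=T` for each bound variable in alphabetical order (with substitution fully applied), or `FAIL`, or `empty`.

step 1: unify List (c -> b) ~ e  [subst: {-} | 2 pending]
  bind e := List (c -> b)
step 2: unify f ~ (List a -> List b)  [subst: {e:=List (c -> b)} | 1 pending]
  bind f := (List a -> List b)
step 3: unify g ~ List Int  [subst: {e:=List (c -> b), f:=(List a -> List b)} | 0 pending]
  bind g := List Int

Answer: e:=List (c -> b) f:=(List a -> List b) g:=List Int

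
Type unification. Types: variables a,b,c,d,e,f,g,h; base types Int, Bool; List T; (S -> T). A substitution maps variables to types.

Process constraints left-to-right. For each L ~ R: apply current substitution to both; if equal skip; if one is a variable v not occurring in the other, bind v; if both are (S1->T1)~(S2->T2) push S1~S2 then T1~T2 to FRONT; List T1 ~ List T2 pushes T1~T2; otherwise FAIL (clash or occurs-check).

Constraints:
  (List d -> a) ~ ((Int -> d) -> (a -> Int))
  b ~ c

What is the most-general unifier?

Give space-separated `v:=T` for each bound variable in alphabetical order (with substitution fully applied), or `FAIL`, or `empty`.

Answer: FAIL

Derivation:
step 1: unify (List d -> a) ~ ((Int -> d) -> (a -> Int))  [subst: {-} | 1 pending]
  -> decompose arrow: push List d~(Int -> d), a~(a -> Int)
step 2: unify List d ~ (Int -> d)  [subst: {-} | 2 pending]
  clash: List d vs (Int -> d)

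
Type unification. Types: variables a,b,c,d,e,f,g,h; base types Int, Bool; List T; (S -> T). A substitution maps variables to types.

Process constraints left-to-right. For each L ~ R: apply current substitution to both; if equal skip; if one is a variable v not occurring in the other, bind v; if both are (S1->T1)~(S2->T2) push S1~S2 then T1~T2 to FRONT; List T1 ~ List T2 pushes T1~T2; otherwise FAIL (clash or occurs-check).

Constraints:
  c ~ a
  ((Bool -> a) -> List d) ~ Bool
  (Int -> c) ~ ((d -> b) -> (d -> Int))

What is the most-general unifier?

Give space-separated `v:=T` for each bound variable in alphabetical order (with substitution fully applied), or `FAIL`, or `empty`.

step 1: unify c ~ a  [subst: {-} | 2 pending]
  bind c := a
step 2: unify ((Bool -> a) -> List d) ~ Bool  [subst: {c:=a} | 1 pending]
  clash: ((Bool -> a) -> List d) vs Bool

Answer: FAIL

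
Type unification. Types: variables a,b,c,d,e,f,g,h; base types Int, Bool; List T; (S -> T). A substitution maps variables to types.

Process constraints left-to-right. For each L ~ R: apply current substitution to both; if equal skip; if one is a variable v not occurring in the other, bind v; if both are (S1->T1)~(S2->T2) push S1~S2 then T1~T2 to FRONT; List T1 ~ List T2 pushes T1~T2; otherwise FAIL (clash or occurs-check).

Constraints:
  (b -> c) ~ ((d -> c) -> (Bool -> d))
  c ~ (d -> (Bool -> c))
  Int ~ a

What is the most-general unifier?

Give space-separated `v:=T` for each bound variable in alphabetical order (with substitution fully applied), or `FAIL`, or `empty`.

Answer: FAIL

Derivation:
step 1: unify (b -> c) ~ ((d -> c) -> (Bool -> d))  [subst: {-} | 2 pending]
  -> decompose arrow: push b~(d -> c), c~(Bool -> d)
step 2: unify b ~ (d -> c)  [subst: {-} | 3 pending]
  bind b := (d -> c)
step 3: unify c ~ (Bool -> d)  [subst: {b:=(d -> c)} | 2 pending]
  bind c := (Bool -> d)
step 4: unify (Bool -> d) ~ (d -> (Bool -> (Bool -> d)))  [subst: {b:=(d -> c), c:=(Bool -> d)} | 1 pending]
  -> decompose arrow: push Bool~d, d~(Bool -> (Bool -> d))
step 5: unify Bool ~ d  [subst: {b:=(d -> c), c:=(Bool -> d)} | 2 pending]
  bind d := Bool
step 6: unify Bool ~ (Bool -> (Bool -> Bool))  [subst: {b:=(d -> c), c:=(Bool -> d), d:=Bool} | 1 pending]
  clash: Bool vs (Bool -> (Bool -> Bool))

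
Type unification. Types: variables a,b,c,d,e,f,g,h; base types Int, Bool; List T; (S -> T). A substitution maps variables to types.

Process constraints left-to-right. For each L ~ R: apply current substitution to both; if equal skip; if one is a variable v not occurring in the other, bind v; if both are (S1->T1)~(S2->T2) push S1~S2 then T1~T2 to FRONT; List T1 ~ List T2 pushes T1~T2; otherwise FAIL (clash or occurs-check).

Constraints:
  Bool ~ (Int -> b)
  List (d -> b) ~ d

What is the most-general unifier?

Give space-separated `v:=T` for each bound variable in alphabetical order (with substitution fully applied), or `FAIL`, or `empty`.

Answer: FAIL

Derivation:
step 1: unify Bool ~ (Int -> b)  [subst: {-} | 1 pending]
  clash: Bool vs (Int -> b)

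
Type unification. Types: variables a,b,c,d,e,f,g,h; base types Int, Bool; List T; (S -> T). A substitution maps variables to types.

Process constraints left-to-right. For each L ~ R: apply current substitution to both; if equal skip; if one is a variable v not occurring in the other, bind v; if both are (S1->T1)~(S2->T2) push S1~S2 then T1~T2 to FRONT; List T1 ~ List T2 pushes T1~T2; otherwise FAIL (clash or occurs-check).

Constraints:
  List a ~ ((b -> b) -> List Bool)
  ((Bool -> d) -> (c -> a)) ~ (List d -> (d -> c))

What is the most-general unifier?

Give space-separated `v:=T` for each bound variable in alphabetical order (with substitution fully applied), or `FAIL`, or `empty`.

Answer: FAIL

Derivation:
step 1: unify List a ~ ((b -> b) -> List Bool)  [subst: {-} | 1 pending]
  clash: List a vs ((b -> b) -> List Bool)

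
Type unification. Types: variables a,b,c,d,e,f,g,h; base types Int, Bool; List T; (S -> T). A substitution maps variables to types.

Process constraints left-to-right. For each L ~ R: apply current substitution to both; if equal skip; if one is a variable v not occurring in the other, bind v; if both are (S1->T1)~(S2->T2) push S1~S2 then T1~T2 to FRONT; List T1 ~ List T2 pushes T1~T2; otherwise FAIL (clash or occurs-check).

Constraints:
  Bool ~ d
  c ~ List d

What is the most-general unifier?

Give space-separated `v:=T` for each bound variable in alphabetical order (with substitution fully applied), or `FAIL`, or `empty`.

step 1: unify Bool ~ d  [subst: {-} | 1 pending]
  bind d := Bool
step 2: unify c ~ List Bool  [subst: {d:=Bool} | 0 pending]
  bind c := List Bool

Answer: c:=List Bool d:=Bool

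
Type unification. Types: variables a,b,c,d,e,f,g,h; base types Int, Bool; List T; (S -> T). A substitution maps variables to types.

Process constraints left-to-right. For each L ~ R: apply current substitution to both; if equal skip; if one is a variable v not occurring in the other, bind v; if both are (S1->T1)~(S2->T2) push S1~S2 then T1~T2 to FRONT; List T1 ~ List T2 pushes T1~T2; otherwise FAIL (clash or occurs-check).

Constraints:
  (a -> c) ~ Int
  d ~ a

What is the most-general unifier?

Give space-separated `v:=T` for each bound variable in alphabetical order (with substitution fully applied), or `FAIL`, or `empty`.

step 1: unify (a -> c) ~ Int  [subst: {-} | 1 pending]
  clash: (a -> c) vs Int

Answer: FAIL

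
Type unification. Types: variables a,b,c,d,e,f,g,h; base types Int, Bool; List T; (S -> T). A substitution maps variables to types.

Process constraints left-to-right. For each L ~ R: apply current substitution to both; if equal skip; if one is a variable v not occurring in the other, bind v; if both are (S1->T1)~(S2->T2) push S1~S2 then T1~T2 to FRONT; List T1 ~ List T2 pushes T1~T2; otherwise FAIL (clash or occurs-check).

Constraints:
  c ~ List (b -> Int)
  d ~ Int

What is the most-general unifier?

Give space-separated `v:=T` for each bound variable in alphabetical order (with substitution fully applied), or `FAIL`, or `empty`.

Answer: c:=List (b -> Int) d:=Int

Derivation:
step 1: unify c ~ List (b -> Int)  [subst: {-} | 1 pending]
  bind c := List (b -> Int)
step 2: unify d ~ Int  [subst: {c:=List (b -> Int)} | 0 pending]
  bind d := Int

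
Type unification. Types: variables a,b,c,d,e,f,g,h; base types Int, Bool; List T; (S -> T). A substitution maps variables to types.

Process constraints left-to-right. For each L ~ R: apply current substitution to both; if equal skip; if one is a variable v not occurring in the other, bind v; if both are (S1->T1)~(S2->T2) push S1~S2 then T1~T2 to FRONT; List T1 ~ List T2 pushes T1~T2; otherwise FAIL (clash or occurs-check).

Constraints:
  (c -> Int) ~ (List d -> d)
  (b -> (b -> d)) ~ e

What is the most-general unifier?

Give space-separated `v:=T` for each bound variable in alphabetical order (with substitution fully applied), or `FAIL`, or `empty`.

Answer: c:=List Int d:=Int e:=(b -> (b -> Int))

Derivation:
step 1: unify (c -> Int) ~ (List d -> d)  [subst: {-} | 1 pending]
  -> decompose arrow: push c~List d, Int~d
step 2: unify c ~ List d  [subst: {-} | 2 pending]
  bind c := List d
step 3: unify Int ~ d  [subst: {c:=List d} | 1 pending]
  bind d := Int
step 4: unify (b -> (b -> Int)) ~ e  [subst: {c:=List d, d:=Int} | 0 pending]
  bind e := (b -> (b -> Int))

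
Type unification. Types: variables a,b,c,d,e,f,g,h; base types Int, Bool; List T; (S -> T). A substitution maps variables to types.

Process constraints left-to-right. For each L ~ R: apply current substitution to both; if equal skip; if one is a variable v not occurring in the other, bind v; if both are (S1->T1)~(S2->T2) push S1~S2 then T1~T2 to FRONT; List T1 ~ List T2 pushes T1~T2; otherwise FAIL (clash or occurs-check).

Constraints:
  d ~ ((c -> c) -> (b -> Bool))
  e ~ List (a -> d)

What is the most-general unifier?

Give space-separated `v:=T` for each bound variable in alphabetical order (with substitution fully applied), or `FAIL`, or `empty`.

Answer: d:=((c -> c) -> (b -> Bool)) e:=List (a -> ((c -> c) -> (b -> Bool)))

Derivation:
step 1: unify d ~ ((c -> c) -> (b -> Bool))  [subst: {-} | 1 pending]
  bind d := ((c -> c) -> (b -> Bool))
step 2: unify e ~ List (a -> ((c -> c) -> (b -> Bool)))  [subst: {d:=((c -> c) -> (b -> Bool))} | 0 pending]
  bind e := List (a -> ((c -> c) -> (b -> Bool)))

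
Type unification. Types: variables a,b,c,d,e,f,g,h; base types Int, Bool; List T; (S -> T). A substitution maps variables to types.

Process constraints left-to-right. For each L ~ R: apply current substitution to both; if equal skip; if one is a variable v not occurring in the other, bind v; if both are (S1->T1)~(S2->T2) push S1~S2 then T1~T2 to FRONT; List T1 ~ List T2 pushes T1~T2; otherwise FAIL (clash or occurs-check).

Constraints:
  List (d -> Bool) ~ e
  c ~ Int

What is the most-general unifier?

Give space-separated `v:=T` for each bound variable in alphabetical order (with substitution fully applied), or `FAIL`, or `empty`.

Answer: c:=Int e:=List (d -> Bool)

Derivation:
step 1: unify List (d -> Bool) ~ e  [subst: {-} | 1 pending]
  bind e := List (d -> Bool)
step 2: unify c ~ Int  [subst: {e:=List (d -> Bool)} | 0 pending]
  bind c := Int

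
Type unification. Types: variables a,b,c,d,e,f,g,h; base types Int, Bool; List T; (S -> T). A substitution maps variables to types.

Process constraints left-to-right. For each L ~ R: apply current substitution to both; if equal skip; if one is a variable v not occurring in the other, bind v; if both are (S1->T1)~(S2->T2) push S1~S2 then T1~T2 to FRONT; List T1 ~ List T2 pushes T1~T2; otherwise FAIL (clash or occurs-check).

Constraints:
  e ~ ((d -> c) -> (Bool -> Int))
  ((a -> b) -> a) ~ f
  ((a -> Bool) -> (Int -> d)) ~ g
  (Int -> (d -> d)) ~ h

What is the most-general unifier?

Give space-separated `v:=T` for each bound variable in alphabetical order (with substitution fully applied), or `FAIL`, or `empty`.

step 1: unify e ~ ((d -> c) -> (Bool -> Int))  [subst: {-} | 3 pending]
  bind e := ((d -> c) -> (Bool -> Int))
step 2: unify ((a -> b) -> a) ~ f  [subst: {e:=((d -> c) -> (Bool -> Int))} | 2 pending]
  bind f := ((a -> b) -> a)
step 3: unify ((a -> Bool) -> (Int -> d)) ~ g  [subst: {e:=((d -> c) -> (Bool -> Int)), f:=((a -> b) -> a)} | 1 pending]
  bind g := ((a -> Bool) -> (Int -> d))
step 4: unify (Int -> (d -> d)) ~ h  [subst: {e:=((d -> c) -> (Bool -> Int)), f:=((a -> b) -> a), g:=((a -> Bool) -> (Int -> d))} | 0 pending]
  bind h := (Int -> (d -> d))

Answer: e:=((d -> c) -> (Bool -> Int)) f:=((a -> b) -> a) g:=((a -> Bool) -> (Int -> d)) h:=(Int -> (d -> d))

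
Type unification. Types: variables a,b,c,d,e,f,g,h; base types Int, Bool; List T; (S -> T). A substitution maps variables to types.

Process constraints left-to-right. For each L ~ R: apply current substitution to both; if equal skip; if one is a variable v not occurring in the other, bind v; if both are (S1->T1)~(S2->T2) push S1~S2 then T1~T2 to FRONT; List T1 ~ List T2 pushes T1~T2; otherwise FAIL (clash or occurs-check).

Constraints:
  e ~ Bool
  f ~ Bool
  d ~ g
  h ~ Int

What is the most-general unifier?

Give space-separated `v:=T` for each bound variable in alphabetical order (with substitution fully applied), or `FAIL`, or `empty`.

step 1: unify e ~ Bool  [subst: {-} | 3 pending]
  bind e := Bool
step 2: unify f ~ Bool  [subst: {e:=Bool} | 2 pending]
  bind f := Bool
step 3: unify d ~ g  [subst: {e:=Bool, f:=Bool} | 1 pending]
  bind d := g
step 4: unify h ~ Int  [subst: {e:=Bool, f:=Bool, d:=g} | 0 pending]
  bind h := Int

Answer: d:=g e:=Bool f:=Bool h:=Int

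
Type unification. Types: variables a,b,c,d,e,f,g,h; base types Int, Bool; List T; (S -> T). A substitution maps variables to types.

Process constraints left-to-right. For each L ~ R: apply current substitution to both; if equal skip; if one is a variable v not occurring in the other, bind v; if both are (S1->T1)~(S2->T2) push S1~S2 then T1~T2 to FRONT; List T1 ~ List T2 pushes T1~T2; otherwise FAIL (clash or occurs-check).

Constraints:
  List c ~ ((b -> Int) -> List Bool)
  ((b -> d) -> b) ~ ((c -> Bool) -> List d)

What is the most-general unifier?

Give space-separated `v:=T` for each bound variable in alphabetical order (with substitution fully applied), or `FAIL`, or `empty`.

step 1: unify List c ~ ((b -> Int) -> List Bool)  [subst: {-} | 1 pending]
  clash: List c vs ((b -> Int) -> List Bool)

Answer: FAIL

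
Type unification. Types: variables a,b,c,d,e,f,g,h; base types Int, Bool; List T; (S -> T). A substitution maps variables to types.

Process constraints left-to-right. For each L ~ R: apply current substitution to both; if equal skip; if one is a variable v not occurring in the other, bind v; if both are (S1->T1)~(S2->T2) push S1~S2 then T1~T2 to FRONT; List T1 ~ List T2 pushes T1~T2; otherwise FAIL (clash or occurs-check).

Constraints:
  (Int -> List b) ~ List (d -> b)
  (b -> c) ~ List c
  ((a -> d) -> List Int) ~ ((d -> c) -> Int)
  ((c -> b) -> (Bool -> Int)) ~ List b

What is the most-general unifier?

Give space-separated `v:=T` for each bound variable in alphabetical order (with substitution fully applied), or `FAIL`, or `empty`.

Answer: FAIL

Derivation:
step 1: unify (Int -> List b) ~ List (d -> b)  [subst: {-} | 3 pending]
  clash: (Int -> List b) vs List (d -> b)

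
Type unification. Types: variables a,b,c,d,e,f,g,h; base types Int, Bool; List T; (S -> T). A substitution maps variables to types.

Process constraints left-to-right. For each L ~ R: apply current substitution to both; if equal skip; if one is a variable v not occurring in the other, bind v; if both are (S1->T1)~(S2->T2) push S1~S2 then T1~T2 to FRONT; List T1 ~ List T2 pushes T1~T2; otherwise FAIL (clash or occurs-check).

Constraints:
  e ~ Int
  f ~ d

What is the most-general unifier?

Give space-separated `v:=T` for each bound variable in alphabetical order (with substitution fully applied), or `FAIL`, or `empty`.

Answer: e:=Int f:=d

Derivation:
step 1: unify e ~ Int  [subst: {-} | 1 pending]
  bind e := Int
step 2: unify f ~ d  [subst: {e:=Int} | 0 pending]
  bind f := d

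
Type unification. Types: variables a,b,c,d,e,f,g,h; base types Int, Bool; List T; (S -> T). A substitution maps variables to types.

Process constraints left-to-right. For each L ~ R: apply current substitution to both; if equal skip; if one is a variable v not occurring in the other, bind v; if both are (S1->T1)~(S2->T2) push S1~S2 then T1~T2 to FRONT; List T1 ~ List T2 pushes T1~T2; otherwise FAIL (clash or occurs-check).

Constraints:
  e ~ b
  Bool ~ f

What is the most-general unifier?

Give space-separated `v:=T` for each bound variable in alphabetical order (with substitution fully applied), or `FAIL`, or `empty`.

step 1: unify e ~ b  [subst: {-} | 1 pending]
  bind e := b
step 2: unify Bool ~ f  [subst: {e:=b} | 0 pending]
  bind f := Bool

Answer: e:=b f:=Bool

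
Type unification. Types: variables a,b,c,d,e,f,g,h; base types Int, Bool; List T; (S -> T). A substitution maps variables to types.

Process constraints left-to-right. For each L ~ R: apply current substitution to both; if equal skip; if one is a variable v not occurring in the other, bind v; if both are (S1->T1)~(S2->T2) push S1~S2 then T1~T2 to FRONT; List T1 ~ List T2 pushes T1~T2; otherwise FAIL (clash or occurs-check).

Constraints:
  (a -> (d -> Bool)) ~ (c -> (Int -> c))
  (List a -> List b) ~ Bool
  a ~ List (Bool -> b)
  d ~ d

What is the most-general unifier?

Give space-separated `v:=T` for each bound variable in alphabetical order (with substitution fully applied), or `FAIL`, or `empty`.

Answer: FAIL

Derivation:
step 1: unify (a -> (d -> Bool)) ~ (c -> (Int -> c))  [subst: {-} | 3 pending]
  -> decompose arrow: push a~c, (d -> Bool)~(Int -> c)
step 2: unify a ~ c  [subst: {-} | 4 pending]
  bind a := c
step 3: unify (d -> Bool) ~ (Int -> c)  [subst: {a:=c} | 3 pending]
  -> decompose arrow: push d~Int, Bool~c
step 4: unify d ~ Int  [subst: {a:=c} | 4 pending]
  bind d := Int
step 5: unify Bool ~ c  [subst: {a:=c, d:=Int} | 3 pending]
  bind c := Bool
step 6: unify (List Bool -> List b) ~ Bool  [subst: {a:=c, d:=Int, c:=Bool} | 2 pending]
  clash: (List Bool -> List b) vs Bool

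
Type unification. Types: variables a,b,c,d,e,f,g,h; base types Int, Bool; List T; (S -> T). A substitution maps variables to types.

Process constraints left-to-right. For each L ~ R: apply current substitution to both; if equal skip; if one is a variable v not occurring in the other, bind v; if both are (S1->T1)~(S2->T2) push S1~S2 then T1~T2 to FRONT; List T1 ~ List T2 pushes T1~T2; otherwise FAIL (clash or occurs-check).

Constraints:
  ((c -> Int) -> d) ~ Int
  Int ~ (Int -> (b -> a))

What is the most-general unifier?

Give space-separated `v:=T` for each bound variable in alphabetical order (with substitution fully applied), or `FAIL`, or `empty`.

Answer: FAIL

Derivation:
step 1: unify ((c -> Int) -> d) ~ Int  [subst: {-} | 1 pending]
  clash: ((c -> Int) -> d) vs Int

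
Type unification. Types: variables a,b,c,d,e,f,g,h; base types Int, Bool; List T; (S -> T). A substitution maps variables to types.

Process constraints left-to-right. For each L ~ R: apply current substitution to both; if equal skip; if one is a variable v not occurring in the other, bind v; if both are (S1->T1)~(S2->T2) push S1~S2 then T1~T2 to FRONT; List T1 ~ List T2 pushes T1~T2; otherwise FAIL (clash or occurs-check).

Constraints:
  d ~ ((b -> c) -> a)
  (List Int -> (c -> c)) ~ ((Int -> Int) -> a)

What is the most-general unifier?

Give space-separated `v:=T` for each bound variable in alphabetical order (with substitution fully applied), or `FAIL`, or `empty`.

Answer: FAIL

Derivation:
step 1: unify d ~ ((b -> c) -> a)  [subst: {-} | 1 pending]
  bind d := ((b -> c) -> a)
step 2: unify (List Int -> (c -> c)) ~ ((Int -> Int) -> a)  [subst: {d:=((b -> c) -> a)} | 0 pending]
  -> decompose arrow: push List Int~(Int -> Int), (c -> c)~a
step 3: unify List Int ~ (Int -> Int)  [subst: {d:=((b -> c) -> a)} | 1 pending]
  clash: List Int vs (Int -> Int)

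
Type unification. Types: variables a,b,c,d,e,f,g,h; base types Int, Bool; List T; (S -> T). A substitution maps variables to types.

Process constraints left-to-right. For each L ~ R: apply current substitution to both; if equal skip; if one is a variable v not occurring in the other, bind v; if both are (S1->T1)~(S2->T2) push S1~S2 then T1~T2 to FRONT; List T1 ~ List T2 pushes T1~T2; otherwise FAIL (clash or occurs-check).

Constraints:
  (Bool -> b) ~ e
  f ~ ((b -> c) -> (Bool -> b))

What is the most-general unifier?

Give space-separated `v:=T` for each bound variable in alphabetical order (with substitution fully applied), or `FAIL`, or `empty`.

step 1: unify (Bool -> b) ~ e  [subst: {-} | 1 pending]
  bind e := (Bool -> b)
step 2: unify f ~ ((b -> c) -> (Bool -> b))  [subst: {e:=(Bool -> b)} | 0 pending]
  bind f := ((b -> c) -> (Bool -> b))

Answer: e:=(Bool -> b) f:=((b -> c) -> (Bool -> b))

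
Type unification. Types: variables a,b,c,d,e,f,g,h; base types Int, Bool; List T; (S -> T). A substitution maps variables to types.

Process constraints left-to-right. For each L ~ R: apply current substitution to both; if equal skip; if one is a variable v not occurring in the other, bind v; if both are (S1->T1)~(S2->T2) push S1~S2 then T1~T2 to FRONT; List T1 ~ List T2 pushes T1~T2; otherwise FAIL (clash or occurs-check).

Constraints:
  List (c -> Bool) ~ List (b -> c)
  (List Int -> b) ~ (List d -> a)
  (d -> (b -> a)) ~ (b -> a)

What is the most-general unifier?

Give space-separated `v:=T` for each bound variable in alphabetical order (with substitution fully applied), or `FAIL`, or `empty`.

step 1: unify List (c -> Bool) ~ List (b -> c)  [subst: {-} | 2 pending]
  -> decompose List: push (c -> Bool)~(b -> c)
step 2: unify (c -> Bool) ~ (b -> c)  [subst: {-} | 2 pending]
  -> decompose arrow: push c~b, Bool~c
step 3: unify c ~ b  [subst: {-} | 3 pending]
  bind c := b
step 4: unify Bool ~ b  [subst: {c:=b} | 2 pending]
  bind b := Bool
step 5: unify (List Int -> Bool) ~ (List d -> a)  [subst: {c:=b, b:=Bool} | 1 pending]
  -> decompose arrow: push List Int~List d, Bool~a
step 6: unify List Int ~ List d  [subst: {c:=b, b:=Bool} | 2 pending]
  -> decompose List: push Int~d
step 7: unify Int ~ d  [subst: {c:=b, b:=Bool} | 2 pending]
  bind d := Int
step 8: unify Bool ~ a  [subst: {c:=b, b:=Bool, d:=Int} | 1 pending]
  bind a := Bool
step 9: unify (Int -> (Bool -> Bool)) ~ (Bool -> Bool)  [subst: {c:=b, b:=Bool, d:=Int, a:=Bool} | 0 pending]
  -> decompose arrow: push Int~Bool, (Bool -> Bool)~Bool
step 10: unify Int ~ Bool  [subst: {c:=b, b:=Bool, d:=Int, a:=Bool} | 1 pending]
  clash: Int vs Bool

Answer: FAIL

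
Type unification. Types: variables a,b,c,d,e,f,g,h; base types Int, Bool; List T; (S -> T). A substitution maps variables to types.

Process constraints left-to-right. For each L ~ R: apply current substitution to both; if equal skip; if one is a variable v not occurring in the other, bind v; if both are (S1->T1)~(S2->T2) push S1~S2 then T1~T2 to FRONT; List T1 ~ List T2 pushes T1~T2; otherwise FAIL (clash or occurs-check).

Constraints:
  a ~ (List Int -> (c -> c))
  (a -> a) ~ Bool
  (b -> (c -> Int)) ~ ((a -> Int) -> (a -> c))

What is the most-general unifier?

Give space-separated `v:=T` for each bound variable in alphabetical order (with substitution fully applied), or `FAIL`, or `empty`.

Answer: FAIL

Derivation:
step 1: unify a ~ (List Int -> (c -> c))  [subst: {-} | 2 pending]
  bind a := (List Int -> (c -> c))
step 2: unify ((List Int -> (c -> c)) -> (List Int -> (c -> c))) ~ Bool  [subst: {a:=(List Int -> (c -> c))} | 1 pending]
  clash: ((List Int -> (c -> c)) -> (List Int -> (c -> c))) vs Bool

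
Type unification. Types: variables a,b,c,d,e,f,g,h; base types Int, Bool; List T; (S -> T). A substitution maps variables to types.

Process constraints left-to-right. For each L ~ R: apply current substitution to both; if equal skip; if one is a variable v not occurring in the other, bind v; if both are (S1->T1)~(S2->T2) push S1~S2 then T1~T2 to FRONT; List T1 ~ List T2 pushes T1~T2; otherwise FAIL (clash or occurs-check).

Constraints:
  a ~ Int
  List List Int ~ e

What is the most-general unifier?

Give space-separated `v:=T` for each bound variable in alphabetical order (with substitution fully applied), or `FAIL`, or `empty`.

Answer: a:=Int e:=List List Int

Derivation:
step 1: unify a ~ Int  [subst: {-} | 1 pending]
  bind a := Int
step 2: unify List List Int ~ e  [subst: {a:=Int} | 0 pending]
  bind e := List List Int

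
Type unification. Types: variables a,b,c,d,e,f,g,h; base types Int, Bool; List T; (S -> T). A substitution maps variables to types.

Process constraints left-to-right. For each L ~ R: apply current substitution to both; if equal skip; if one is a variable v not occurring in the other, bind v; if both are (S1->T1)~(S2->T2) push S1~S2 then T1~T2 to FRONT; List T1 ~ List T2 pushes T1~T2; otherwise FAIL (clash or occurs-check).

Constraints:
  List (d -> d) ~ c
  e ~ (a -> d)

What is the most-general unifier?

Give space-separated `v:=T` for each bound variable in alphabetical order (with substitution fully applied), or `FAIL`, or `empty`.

step 1: unify List (d -> d) ~ c  [subst: {-} | 1 pending]
  bind c := List (d -> d)
step 2: unify e ~ (a -> d)  [subst: {c:=List (d -> d)} | 0 pending]
  bind e := (a -> d)

Answer: c:=List (d -> d) e:=(a -> d)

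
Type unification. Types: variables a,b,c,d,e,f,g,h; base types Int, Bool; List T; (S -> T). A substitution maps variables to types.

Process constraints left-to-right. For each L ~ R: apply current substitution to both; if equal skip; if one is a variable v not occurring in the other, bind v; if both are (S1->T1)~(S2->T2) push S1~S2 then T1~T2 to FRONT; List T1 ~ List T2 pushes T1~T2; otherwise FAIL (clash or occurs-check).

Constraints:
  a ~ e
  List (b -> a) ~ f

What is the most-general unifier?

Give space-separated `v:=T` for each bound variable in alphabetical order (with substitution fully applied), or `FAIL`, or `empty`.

step 1: unify a ~ e  [subst: {-} | 1 pending]
  bind a := e
step 2: unify List (b -> e) ~ f  [subst: {a:=e} | 0 pending]
  bind f := List (b -> e)

Answer: a:=e f:=List (b -> e)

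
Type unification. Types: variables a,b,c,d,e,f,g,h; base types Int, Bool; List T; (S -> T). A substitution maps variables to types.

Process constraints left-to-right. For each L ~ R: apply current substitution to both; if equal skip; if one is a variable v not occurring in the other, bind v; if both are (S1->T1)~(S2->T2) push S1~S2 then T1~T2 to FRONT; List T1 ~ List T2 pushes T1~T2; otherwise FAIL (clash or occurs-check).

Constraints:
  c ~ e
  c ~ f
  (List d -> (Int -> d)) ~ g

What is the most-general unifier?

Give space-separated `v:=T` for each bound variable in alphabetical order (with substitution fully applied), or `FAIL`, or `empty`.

step 1: unify c ~ e  [subst: {-} | 2 pending]
  bind c := e
step 2: unify e ~ f  [subst: {c:=e} | 1 pending]
  bind e := f
step 3: unify (List d -> (Int -> d)) ~ g  [subst: {c:=e, e:=f} | 0 pending]
  bind g := (List d -> (Int -> d))

Answer: c:=f e:=f g:=(List d -> (Int -> d))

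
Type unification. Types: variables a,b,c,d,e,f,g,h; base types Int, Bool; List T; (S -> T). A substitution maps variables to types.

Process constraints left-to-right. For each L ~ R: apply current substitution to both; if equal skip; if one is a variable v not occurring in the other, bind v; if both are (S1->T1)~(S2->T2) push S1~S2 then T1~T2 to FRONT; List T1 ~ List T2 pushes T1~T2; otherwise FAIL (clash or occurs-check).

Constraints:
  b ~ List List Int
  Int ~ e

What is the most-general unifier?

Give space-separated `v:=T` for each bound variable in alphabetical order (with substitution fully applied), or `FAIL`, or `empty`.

step 1: unify b ~ List List Int  [subst: {-} | 1 pending]
  bind b := List List Int
step 2: unify Int ~ e  [subst: {b:=List List Int} | 0 pending]
  bind e := Int

Answer: b:=List List Int e:=Int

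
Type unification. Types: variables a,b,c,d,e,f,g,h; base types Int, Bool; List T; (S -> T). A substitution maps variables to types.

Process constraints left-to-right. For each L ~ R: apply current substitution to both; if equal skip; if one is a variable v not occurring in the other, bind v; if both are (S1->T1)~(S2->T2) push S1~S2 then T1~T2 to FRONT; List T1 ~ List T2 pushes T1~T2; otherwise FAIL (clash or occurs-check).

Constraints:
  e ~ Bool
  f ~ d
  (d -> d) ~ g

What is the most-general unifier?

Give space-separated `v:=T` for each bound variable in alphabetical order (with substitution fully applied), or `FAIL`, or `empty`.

step 1: unify e ~ Bool  [subst: {-} | 2 pending]
  bind e := Bool
step 2: unify f ~ d  [subst: {e:=Bool} | 1 pending]
  bind f := d
step 3: unify (d -> d) ~ g  [subst: {e:=Bool, f:=d} | 0 pending]
  bind g := (d -> d)

Answer: e:=Bool f:=d g:=(d -> d)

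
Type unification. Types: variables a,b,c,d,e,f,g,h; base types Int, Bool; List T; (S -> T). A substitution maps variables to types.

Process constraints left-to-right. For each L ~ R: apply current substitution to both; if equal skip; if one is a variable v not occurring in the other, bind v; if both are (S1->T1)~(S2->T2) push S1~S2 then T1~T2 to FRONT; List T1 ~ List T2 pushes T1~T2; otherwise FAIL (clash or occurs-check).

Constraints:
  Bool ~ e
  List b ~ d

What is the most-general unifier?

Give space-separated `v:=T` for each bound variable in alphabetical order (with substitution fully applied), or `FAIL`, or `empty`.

step 1: unify Bool ~ e  [subst: {-} | 1 pending]
  bind e := Bool
step 2: unify List b ~ d  [subst: {e:=Bool} | 0 pending]
  bind d := List b

Answer: d:=List b e:=Bool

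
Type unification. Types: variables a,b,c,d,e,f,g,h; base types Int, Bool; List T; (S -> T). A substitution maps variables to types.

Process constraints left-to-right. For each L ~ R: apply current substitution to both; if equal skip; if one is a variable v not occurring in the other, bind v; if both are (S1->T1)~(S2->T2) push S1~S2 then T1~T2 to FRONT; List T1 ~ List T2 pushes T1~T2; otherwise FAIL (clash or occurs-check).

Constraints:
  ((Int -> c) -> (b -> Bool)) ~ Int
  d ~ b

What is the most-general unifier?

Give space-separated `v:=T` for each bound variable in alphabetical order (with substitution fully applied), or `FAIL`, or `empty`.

Answer: FAIL

Derivation:
step 1: unify ((Int -> c) -> (b -> Bool)) ~ Int  [subst: {-} | 1 pending]
  clash: ((Int -> c) -> (b -> Bool)) vs Int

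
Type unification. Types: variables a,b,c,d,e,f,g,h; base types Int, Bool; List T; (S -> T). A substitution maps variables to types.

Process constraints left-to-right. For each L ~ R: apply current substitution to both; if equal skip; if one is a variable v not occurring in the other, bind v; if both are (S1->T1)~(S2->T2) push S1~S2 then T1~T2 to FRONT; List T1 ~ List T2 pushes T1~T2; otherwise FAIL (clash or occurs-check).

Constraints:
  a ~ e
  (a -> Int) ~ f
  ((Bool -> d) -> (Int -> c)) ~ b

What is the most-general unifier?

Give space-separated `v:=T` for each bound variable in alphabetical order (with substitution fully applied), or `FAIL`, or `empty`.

Answer: a:=e b:=((Bool -> d) -> (Int -> c)) f:=(e -> Int)

Derivation:
step 1: unify a ~ e  [subst: {-} | 2 pending]
  bind a := e
step 2: unify (e -> Int) ~ f  [subst: {a:=e} | 1 pending]
  bind f := (e -> Int)
step 3: unify ((Bool -> d) -> (Int -> c)) ~ b  [subst: {a:=e, f:=(e -> Int)} | 0 pending]
  bind b := ((Bool -> d) -> (Int -> c))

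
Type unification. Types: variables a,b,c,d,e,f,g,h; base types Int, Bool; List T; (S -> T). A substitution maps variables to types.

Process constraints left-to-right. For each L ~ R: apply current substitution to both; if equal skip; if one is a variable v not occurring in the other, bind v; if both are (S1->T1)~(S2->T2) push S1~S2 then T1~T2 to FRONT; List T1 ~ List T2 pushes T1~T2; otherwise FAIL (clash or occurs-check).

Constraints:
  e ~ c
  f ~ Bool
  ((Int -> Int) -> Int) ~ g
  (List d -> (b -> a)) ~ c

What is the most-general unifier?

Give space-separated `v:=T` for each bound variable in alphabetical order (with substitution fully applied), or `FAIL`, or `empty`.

step 1: unify e ~ c  [subst: {-} | 3 pending]
  bind e := c
step 2: unify f ~ Bool  [subst: {e:=c} | 2 pending]
  bind f := Bool
step 3: unify ((Int -> Int) -> Int) ~ g  [subst: {e:=c, f:=Bool} | 1 pending]
  bind g := ((Int -> Int) -> Int)
step 4: unify (List d -> (b -> a)) ~ c  [subst: {e:=c, f:=Bool, g:=((Int -> Int) -> Int)} | 0 pending]
  bind c := (List d -> (b -> a))

Answer: c:=(List d -> (b -> a)) e:=(List d -> (b -> a)) f:=Bool g:=((Int -> Int) -> Int)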